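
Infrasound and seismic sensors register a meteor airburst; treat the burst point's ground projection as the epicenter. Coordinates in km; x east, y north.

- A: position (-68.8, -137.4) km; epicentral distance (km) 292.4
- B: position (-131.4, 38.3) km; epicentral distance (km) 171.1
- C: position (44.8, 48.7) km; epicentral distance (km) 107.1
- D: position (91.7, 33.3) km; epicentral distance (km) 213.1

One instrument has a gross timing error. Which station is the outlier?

Solve using three stations at a time. Using A, B, C (subtract circle equations pairwise → linear system) gives (x, y) ≈ (1.1, 146.5).
Distances from that point to each station vs reported:
  A: calculated 292.4 vs reported 292.4 → residual 0.0 km
  B: calculated 171.1 vs reported 171.1 → residual 0.0 km
  C: calculated 107.1 vs reported 107.1 → residual 0.0 km
  D: calculated 145.0 vs reported 213.1 → residual 68.1 km
A, B, C are mutually consistent (residuals ≈ 0); D is off by 68.1 km.

D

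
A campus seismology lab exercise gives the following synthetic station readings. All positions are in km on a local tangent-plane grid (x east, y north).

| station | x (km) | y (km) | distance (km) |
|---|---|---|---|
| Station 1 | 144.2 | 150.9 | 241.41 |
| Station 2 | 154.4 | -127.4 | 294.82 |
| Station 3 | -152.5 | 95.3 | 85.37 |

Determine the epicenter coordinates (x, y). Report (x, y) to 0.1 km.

Circle about each station: (x − 144.2)² + (y − 150.9)² = 241.41²; (x − 154.4)² + (y + 127.4)² = 294.82²; (x + 152.5)² + (y − 95.3)² = 85.37².
Subtracting the Station 1 equation from the Station 2 and Station 3 equations removes the quadratic terms:
20.4 x − 556.6 y = -32134.37
-593.4 x − 111.2 y = 39764.64
Solving the 2×2 system: x ≈ -77.3, y ≈ 54.9 km.

x ≈ -77.3 km, y ≈ 54.9 km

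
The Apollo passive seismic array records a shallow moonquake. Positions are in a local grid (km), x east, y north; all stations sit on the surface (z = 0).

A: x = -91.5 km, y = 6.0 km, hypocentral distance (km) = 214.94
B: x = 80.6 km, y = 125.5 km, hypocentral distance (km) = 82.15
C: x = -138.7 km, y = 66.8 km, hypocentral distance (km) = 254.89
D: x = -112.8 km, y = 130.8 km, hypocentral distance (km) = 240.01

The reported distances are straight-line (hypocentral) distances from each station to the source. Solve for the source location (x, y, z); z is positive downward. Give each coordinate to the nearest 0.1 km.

Each station gives a sphere (x−x_i)² + (y−y_i)² + z² = d_i² (stations at z=0).
Subtracting the A sphere from B and C: z² cancels, leaving linear equations in x and y:
344.2 x + 239.0 y = 53288.94
-94.4 x + 121.6 y = -3478.03
Solving: x ≈ 113.499, y ≈ 59.509 km (keep extra digits for the depth step; rounded: 113.5, 59.5).
Then from the A sphere: z² = 214.94² − (x + 91.5)² − (y − 6.0)² with x = 113.499, y = 59.509, so z ≈ 36.213 ≈ 36.2 km.

x ≈ 113.5 km, y ≈ 59.5 km, depth ≈ 36.2 km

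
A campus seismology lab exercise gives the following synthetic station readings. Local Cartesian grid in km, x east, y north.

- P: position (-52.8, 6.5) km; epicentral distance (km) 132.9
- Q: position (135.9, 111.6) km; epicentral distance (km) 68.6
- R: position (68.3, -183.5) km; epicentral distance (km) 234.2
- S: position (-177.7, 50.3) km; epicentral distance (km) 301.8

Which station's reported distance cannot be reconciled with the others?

P

Solve using three stations at a time. Using Q, R, S (subtract circle equations pairwise → linear system) gives (x, y) ≈ (124.0, 44.0).
Distances from that point to each station vs reported:
  P: calculated 180.8 vs reported 132.9 → residual 47.9 km
  Q: calculated 68.6 vs reported 68.6 → residual 0.0 km
  R: calculated 234.2 vs reported 234.2 → residual 0.0 km
  S: calculated 301.8 vs reported 301.8 → residual 0.0 km
Q, R, S are mutually consistent (residuals ≈ 0); P is off by 47.9 km.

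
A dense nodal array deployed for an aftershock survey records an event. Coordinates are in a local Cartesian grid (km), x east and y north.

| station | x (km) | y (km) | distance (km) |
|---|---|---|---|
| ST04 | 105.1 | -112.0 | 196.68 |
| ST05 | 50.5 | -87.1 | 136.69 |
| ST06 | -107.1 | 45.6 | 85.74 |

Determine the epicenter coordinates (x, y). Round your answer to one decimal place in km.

x ≈ -75.5 km, y ≈ -34.1 km

Circle about each station: (x − 105.1)² + (y + 112.0)² = 196.68²; (x − 50.5)² + (y + 87.1)² = 136.69²; (x + 107.1)² + (y − 45.6)² = 85.74².
Subtracting the ST04 equation from the ST05 and ST06 equations removes the quadratic terms:
-109.2 x + 49.8 y = 6545.52
-424.4 x + 315.2 y = 21291.43
Solving the 2×2 system: x ≈ -75.5, y ≈ -34.1 km.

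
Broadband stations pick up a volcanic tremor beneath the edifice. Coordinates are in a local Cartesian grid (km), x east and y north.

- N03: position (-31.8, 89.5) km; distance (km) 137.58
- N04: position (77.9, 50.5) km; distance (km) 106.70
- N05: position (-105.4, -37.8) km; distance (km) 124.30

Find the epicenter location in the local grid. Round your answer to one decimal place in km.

Circle about each station: (x + 31.8)² + (y − 89.5)² = 137.58²; (x − 77.9)² + (y − 50.5)² = 106.70²; (x + 105.4)² + (y + 37.8)² = 124.30².
Subtracting the N03 equation from the N04 and N05 equations removes the quadratic terms:
219.4 x − 78.0 y = 7140.54
-147.2 x − 254.6 y = 6994.28
Solving the 2×2 system: x ≈ 18.9, y ≈ -38.4 km.

x ≈ 18.9 km, y ≈ -38.4 km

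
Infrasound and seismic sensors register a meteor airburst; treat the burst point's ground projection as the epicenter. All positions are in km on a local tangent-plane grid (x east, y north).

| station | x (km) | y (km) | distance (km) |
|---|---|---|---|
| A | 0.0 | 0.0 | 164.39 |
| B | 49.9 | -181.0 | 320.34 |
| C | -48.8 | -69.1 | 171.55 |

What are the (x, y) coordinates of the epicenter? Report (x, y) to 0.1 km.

x ≈ -148.5 km, y ≈ 70.5 km

Circle about each station: x² + y² = 164.39²; (x − 49.9)² + (y + 181.0)² = 320.34²; (x + 48.8)² + (y + 69.1)² = 171.55².
Subtracting pairs of circle equations eliminates x²+y² and gives linear equations (the radical axes):
99.8 x − 362.0 y = -40342.63
-97.6 x − 138.2 y = 4750.92
Solving the 2×2 system: x ≈ -148.5, y ≈ 70.5 km.
Check against A (with the unrounded x, y): √(x²+y²) = 164.39 ≈ 164.39 km. ✓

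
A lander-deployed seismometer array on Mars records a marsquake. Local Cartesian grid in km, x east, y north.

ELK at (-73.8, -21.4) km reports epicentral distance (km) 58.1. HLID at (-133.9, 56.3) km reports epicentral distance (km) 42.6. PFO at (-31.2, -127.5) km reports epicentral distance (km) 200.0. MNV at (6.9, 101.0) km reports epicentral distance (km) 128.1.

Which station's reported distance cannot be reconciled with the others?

Solve using three stations at a time. Using ELK, HLID, MNV (subtract circle equations pairwise → linear system) gives (x, y) ≈ (-100.0, 30.5).
Distances from that point to each station vs reported:
  ELK: calculated 58.1 vs reported 58.1 → residual 0.0 km
  HLID: calculated 42.6 vs reported 42.6 → residual 0.0 km
  PFO: calculated 172.3 vs reported 200.0 → residual 27.7 km
  MNV: calculated 128.1 vs reported 128.1 → residual 0.0 km
ELK, HLID, MNV are mutually consistent (residuals ≈ 0); PFO is off by 27.7 km.

PFO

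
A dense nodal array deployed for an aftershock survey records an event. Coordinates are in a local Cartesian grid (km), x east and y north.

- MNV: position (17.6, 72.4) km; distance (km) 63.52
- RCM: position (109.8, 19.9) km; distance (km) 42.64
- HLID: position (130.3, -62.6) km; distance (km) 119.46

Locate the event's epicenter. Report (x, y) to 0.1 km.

x ≈ 73.7 km, y ≈ 42.6 km

Circle about each station: (x − 17.6)² + (y − 72.4)² = 63.52²; (x − 109.8)² + (y − 19.9)² = 42.64²; (x − 130.3)² + (y + 62.6)² = 119.46².
Subtracting pairs of circle equations eliminates x²+y² and gives linear equations (the radical axes):
184.4 x − 105.0 y = 9117.15
225.4 x − 270.0 y = 5109.43
Solving the 2×2 system: x ≈ 73.7, y ≈ 42.6 km.
Check against MNV (with the unrounded x, y): √((x − 17.6)²+(y − 72.4)²) = 63.52 ≈ 63.52 km. ✓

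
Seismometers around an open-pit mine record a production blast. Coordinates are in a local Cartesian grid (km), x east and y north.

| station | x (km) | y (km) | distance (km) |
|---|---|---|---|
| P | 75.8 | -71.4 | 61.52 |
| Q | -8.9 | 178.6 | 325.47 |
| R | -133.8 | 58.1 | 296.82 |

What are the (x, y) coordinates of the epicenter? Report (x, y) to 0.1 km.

(96.3, -129.4)

Circle about each station: (x − 75.8)² + (y + 71.4)² = 61.52²; (x + 8.9)² + (y − 178.6)² = 325.47²; (x + 133.8)² + (y − 58.1)² = 296.82².
Subtracting the P equation from the Q and R equations removes the quadratic terms:
-169.4 x + 500.0 y = -81012.44
-419.2 x + 259.0 y = -73882.95
Solving the 2×2 system: x ≈ 96.3, y ≈ -129.4 km.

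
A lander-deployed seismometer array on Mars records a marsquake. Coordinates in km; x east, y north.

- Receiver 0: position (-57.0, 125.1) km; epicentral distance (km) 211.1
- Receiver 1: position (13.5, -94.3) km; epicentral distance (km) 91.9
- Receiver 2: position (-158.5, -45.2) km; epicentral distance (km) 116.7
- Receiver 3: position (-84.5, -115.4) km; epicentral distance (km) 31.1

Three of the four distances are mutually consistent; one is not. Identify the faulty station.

Solve using three stations at a time. Using Receiver 0, Receiver 1, Receiver 3 (subtract circle equations pairwise → linear system) gives (x, y) ≈ (-77.9, -85.0).
Distances from that point to each station vs reported:
  Receiver 0: calculated 211.1 vs reported 211.1 → residual 0.0 km
  Receiver 1: calculated 91.9 vs reported 91.9 → residual 0.0 km
  Receiver 2: calculated 89.8 vs reported 116.7 → residual 26.9 km
  Receiver 3: calculated 31.1 vs reported 31.1 → residual 0.0 km
Receiver 0, Receiver 1, Receiver 3 are mutually consistent (residuals ≈ 0); Receiver 2 is off by 26.9 km.

Receiver 2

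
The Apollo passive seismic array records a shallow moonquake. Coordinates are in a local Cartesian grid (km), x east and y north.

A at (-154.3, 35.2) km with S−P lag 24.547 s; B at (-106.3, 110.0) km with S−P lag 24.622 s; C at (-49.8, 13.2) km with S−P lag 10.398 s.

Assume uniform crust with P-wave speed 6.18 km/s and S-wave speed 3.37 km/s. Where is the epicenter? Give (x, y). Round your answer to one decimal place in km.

(17.8, -23.8)

Distance from S−P lag: d = Δt · v_P v_S / (v_P − v_S) = Δt · (6.18·3.37)/(6.18−3.37) ≈ 7.4116·Δt.
So d_A = 181.93, d_B = 182.49, d_C = 77.07 km.
Circle about each station: (x + 154.3)² + (y − 35.2)² = 181.93²; (x + 106.3)² + (y − 110.0)² = 182.49²; (x + 49.8)² + (y − 13.2)² = 77.07².
Subtracting pairs of circle equations eliminates x²+y² and gives linear equations (the radical axes):
96.0 x + 149.6 y = -1851.92
209.0 x − 44.0 y = 4765.49
Solving the 2×2 system: x ≈ 17.8, y ≈ -23.8 km.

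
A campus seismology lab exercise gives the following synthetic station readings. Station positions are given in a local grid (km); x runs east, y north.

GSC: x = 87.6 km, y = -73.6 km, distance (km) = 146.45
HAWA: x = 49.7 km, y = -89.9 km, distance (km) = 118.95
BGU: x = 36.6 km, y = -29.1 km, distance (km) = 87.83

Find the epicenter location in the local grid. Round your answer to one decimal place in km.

(-51.2, -26.9)

Circle about each station: (x − 87.6)² + (y + 73.6)² = 146.45²; (x − 49.7)² + (y + 89.9)² = 118.95²; (x − 36.6)² + (y + 29.1)² = 87.83².
Subtracting the GSC equation from the HAWA and BGU equations removes the quadratic terms:
-75.8 x − 32.6 y = 4759.88
-102.0 x + 89.0 y = 2829.14
Solving the 2×2 system: x ≈ -51.2, y ≈ -26.9 km.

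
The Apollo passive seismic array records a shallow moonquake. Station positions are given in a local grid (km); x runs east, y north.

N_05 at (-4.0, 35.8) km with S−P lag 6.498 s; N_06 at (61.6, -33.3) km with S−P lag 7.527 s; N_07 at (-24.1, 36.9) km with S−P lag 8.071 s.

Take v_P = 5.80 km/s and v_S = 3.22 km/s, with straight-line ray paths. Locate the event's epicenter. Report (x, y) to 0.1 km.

x ≈ 13.4 km, y ≈ -7.9 km

Distance from S−P lag: d = Δt · v_P v_S / (v_P − v_S) = Δt · (5.80·3.22)/(5.80−3.22) ≈ 7.2388·Δt.
So d_N_05 = 47.04, d_N_06 = 54.49, d_N_07 = 58.42 km.
Circle about each station: (x + 4.0)² + (y − 35.8)² = 47.04²; (x − 61.6)² + (y + 33.3)² = 54.49²; (x + 24.1)² + (y − 36.9)² = 58.42².
Subtracting the N_05 equation from the N_06 and N_07 equations removes the quadratic terms:
131.2 x − 138.2 y = 2849.41
-40.2 x + 2.2 y = -555.35
Solving the 2×2 system: x ≈ 13.4, y ≈ -7.9 km.
Check against N_05 (with the unrounded x, y): √((x + 4.0)²+(y − 35.8)²) = 47.04 ≈ 47.04 km. ✓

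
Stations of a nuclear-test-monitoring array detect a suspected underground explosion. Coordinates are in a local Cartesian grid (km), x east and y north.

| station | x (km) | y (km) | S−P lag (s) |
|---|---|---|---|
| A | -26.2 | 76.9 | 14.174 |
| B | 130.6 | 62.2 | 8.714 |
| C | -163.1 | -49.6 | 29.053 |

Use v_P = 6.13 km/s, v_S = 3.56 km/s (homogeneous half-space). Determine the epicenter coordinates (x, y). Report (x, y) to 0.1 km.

(75.6, 12.7)

Distance from S−P lag: d = Δt · v_P v_S / (v_P − v_S) = Δt · (6.13·3.56)/(6.13−3.56) ≈ 8.4914·Δt.
So d_A = 120.36, d_B = 73.99, d_C = 246.70 km.
Circle about each station: (x + 26.2)² + (y − 76.9)² = 120.36²; (x − 130.6)² + (y − 62.2)² = 73.99²; (x + 163.1)² + (y + 49.6)² = 246.70².
Subtracting the A equation from the B and C equations removes the quadratic terms:
313.6 x − 29.4 y = 23337.16
-273.8 x − 253.0 y = -23912.64
Solving the 2×2 system: x ≈ 75.6, y ≈ 12.7 km.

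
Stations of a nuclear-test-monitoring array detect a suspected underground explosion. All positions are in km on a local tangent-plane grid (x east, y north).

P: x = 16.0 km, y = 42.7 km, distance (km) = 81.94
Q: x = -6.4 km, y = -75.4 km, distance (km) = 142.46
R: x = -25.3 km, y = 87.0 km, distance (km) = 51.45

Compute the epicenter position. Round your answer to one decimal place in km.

x ≈ -65.1 km, y ≈ 54.4 km

Circle about each station: (x − 16.0)² + (y − 42.7)² = 81.94²; (x + 6.4)² + (y + 75.4)² = 142.46²; (x + 25.3)² + (y − 87.0)² = 51.45².
Subtracting the P equation from the Q and R equations removes the quadratic terms:
-44.8 x − 236.2 y = -9933.86
-82.6 x + 88.6 y = 10196.86
Solving the 2×2 system: x ≈ -65.1, y ≈ 54.4 km.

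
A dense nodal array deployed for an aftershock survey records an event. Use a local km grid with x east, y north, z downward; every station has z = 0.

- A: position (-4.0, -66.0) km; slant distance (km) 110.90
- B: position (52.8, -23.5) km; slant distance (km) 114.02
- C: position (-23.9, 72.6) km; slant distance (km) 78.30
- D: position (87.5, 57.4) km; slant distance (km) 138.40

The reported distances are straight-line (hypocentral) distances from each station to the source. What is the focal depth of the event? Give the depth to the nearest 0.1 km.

Each station gives a sphere (x−x_i)² + (y−y_i)² + z² = d_i² (stations at z=0).
Subtracting the A sphere from B and C: z² cancels, leaving linear equations in x and y:
113.6 x + 85.0 y = -1733.66
-39.8 x + 277.2 y = 7637.89
Solving: x ≈ -32.397, y ≈ 22.902 km (keep extra digits for the depth step; rounded: -32.4, 22.9).
Then from the A sphere: z² = 110.90² − (x + 4.0)² − (y + 66.0)² with x = -32.397, y = 22.902, so z ≈ 59.907 ≈ 59.9 km.
Check against D (with the unrounded solution): distance 138.40 ≈ 138.40 km. ✓

59.9 km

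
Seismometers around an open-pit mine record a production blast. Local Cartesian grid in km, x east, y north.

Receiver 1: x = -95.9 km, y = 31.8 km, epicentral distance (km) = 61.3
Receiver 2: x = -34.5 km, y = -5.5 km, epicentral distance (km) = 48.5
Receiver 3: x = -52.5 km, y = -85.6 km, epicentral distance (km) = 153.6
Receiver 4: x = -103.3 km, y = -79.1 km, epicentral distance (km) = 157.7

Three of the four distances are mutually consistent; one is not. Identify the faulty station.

Solve using three stations at a time. Using Receiver 1, Receiver 3, Receiver 4 (subtract circle equations pairwise → linear system) gives (x, y) ≈ (-46.1, 68.0).
Distances from that point to each station vs reported:
  Receiver 1: calculated 61.5 vs reported 61.3 → residual 0.2 km
  Receiver 2: calculated 74.4 vs reported 48.5 → residual 25.9 km
  Receiver 3: calculated 153.7 vs reported 153.6 → residual 0.1 km
  Receiver 4: calculated 157.8 vs reported 157.7 → residual 0.1 km
Receiver 1, Receiver 3, Receiver 4 are mutually consistent (residuals ≈ 0); Receiver 2 is off by 25.9 km.

Receiver 2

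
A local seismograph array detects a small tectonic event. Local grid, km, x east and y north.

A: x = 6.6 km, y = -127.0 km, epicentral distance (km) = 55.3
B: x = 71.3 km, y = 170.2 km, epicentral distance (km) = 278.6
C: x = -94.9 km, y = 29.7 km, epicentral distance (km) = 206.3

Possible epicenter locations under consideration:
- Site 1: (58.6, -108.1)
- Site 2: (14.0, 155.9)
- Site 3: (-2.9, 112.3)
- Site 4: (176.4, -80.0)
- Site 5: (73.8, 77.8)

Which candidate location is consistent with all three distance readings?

For each candidate, compare |candidate − station| to the reported distance:
Site 1: residuals A 0.0, B 0.0, C 0.0 → max 0.0 km
Site 2: residuals A 227.7, B 219.5, C 39.6 → max 227.7 km
Site 3: residuals A 184.2, B 184.5, C 82.7 → max 184.5 km
Site 4: residuals A 120.9, B 7.2, C 86.3 → max 120.9 km
Site 5: residuals A 160.2, B 186.2, C 30.9 → max 186.2 km
Only Site 1 has all residuals ≈ 0.

Site 1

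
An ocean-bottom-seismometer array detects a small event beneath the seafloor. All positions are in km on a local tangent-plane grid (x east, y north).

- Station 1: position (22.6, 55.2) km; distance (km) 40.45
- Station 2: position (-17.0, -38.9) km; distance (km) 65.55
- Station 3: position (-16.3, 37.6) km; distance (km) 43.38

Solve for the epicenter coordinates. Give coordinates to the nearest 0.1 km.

Circle about each station: (x − 22.6)² + (y − 55.2)² = 40.45²; (x + 17.0)² + (y + 38.9)² = 65.55²; (x + 16.3)² + (y − 37.6)² = 43.38².
Subtracting the Station 1 equation from the Station 2 and Station 3 equations removes the quadratic terms:
-79.2 x − 188.2 y = -4416.19
-77.8 x − 35.2 y = -2123.97
Solving the 2×2 system: x ≈ 20.6, y ≈ 14.8 km.

20.6 km east, 14.8 km north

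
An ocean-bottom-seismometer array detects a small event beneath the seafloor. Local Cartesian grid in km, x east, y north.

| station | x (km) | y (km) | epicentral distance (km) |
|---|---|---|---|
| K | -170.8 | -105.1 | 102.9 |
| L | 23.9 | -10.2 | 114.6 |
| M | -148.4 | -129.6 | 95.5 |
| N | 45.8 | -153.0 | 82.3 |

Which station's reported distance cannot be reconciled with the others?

Solve using three stations at a time. Using K, L, M (subtract circle equations pairwise → linear system) gives (x, y) ≈ (-74.3, -69.3).
Distances from that point to each station vs reported:
  K: calculated 102.9 vs reported 102.9 → residual 0.0 km
  L: calculated 114.6 vs reported 114.6 → residual 0.0 km
  M: calculated 95.5 vs reported 95.5 → residual 0.0 km
  N: calculated 146.4 vs reported 82.3 → residual 64.1 km
K, L, M are mutually consistent (residuals ≈ 0); N is off by 64.1 km.

N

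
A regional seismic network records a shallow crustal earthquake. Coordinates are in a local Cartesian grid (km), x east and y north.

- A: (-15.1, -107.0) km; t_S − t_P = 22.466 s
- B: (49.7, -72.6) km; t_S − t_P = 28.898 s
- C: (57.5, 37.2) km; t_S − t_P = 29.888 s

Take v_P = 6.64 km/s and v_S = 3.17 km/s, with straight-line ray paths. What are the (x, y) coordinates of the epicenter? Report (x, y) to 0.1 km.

(-116.0, -15.4)

Distance from S−P lag: d = Δt · v_P v_S / (v_P − v_S) = Δt · (6.64·3.17)/(6.64−3.17) ≈ 6.0659·Δt.
So d_A = 136.28, d_B = 175.29, d_C = 181.30 km.
Circle about each station: (x + 15.1)² + (y + 107.0)² = 136.28²; (x − 49.7)² + (y + 72.6)² = 175.29²; (x − 57.5)² + (y − 37.2)² = 181.30².
Subtracting pairs of circle equations eliminates x²+y² and gives linear equations (the radical axes):
129.6 x + 68.8 y = -16090.51
145.2 x + 288.4 y = -21284.37
Solving the 2×2 system: x ≈ -116.0, y ≈ -15.4 km.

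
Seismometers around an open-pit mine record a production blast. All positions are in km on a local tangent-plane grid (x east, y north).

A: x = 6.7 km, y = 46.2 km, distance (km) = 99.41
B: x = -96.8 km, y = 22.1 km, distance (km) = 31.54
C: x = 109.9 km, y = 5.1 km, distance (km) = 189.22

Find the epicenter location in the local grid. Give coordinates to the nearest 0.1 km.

Circle about each station: (x − 6.7)² + (y − 46.2)² = 99.41²; (x + 96.8)² + (y − 22.1)² = 31.54²; (x − 109.9)² + (y − 5.1)² = 189.22².
Subtracting pairs of circle equations eliminates x²+y² and gives linear equations (the radical axes):
-207.0 x − 48.2 y = 16566.90
206.4 x − 82.2 y = -15997.17
Solving the 2×2 system: x ≈ -79.1, y ≈ -4.0 km.

-79.1 km east, -4.0 km north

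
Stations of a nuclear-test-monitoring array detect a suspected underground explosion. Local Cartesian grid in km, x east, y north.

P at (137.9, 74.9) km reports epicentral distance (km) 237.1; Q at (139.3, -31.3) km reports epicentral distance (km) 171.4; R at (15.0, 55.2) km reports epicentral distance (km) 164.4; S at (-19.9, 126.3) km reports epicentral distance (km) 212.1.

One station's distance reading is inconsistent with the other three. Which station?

Solve using three stations at a time. Using P, Q, R (subtract circle equations pairwise → linear system) gives (x, y) ≈ (-14.8, -106.6).
Distances from that point to each station vs reported:
  P: calculated 237.2 vs reported 237.1 → residual 0.1 km
  Q: calculated 171.5 vs reported 171.4 → residual 0.1 km
  R: calculated 164.5 vs reported 164.4 → residual 0.1 km
  S: calculated 232.9 vs reported 212.1 → residual 20.8 km
P, Q, R are mutually consistent (residuals ≈ 0); S is off by 20.8 km.

S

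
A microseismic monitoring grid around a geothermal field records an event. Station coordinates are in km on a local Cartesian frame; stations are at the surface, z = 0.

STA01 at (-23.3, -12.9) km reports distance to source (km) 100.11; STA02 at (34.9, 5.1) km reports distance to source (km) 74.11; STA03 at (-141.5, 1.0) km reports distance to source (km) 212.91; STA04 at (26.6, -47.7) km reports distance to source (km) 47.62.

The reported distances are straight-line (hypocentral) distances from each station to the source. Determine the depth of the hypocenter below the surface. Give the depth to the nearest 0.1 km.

Each station gives a sphere (x−x_i)² + (y−y_i)² + z² = d_i² (stations at z=0).
Subtracting the STA01 sphere from STA02 and STA03: z² cancels, leaving linear equations in x and y:
116.4 x + 36.0 y = 5064.44
-236.4 x + 27.8 y = -15994.71
Solving: x ≈ 61.006, y ≈ -56.575 km (keep extra digits for the depth step; rounded: 61.0, -56.6).
Then from the STA01 sphere: z² = 100.11² − (x + 23.3)² − (y + 12.9)² with x = 61.006, y = -56.575, so z ≈ 31.733 ≈ 31.7 km.

31.7 km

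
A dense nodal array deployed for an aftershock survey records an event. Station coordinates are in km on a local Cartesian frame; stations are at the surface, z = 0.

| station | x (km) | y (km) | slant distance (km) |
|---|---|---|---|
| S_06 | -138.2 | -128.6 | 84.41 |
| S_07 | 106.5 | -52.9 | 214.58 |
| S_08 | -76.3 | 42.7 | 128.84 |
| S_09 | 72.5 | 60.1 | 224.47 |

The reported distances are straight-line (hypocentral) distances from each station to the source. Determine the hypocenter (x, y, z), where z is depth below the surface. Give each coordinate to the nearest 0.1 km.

x ≈ -100.9 km, y ≈ -72.9 km, depth ≈ 51.3 km

Each station gives a sphere (x−x_i)² + (y−y_i)² + z² = d_i² (stations at z=0).
Subtracting the S_06 sphere from S_07 and S_08: z² cancels, leaving linear equations in x and y:
489.4 x + 151.4 y = -60416.07
123.8 x + 342.6 y = -37466.92
Solving: x ≈ -100.897, y ≈ -72.901 km (keep extra digits for the depth step; rounded: -100.9, -72.9).
Then from the S_06 sphere: z² = 84.41² − (x + 138.2)² − (y + 128.6)² with x = -100.897, y = -72.901, so z ≈ 51.295 ≈ 51.3 km.
Check against S_09 (with the unrounded solution): distance 224.47 ≈ 224.47 km. ✓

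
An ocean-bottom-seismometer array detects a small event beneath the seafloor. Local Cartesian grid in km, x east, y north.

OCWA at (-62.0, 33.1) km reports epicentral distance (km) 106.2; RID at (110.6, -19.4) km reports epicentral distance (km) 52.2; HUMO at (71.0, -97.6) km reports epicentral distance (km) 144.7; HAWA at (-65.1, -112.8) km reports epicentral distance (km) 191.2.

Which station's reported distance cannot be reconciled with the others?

Solve using three stations at a time. Using OCWA, HUMO, HAWA (subtract circle equations pairwise → linear system) gives (x, y) ≈ (43.6, 44.5).
Distances from that point to each station vs reported:
  OCWA: calculated 106.2 vs reported 106.2 → residual 0.0 km
  RID: calculated 92.6 vs reported 52.2 → residual 40.4 km
  HUMO: calculated 144.7 vs reported 144.7 → residual 0.0 km
  HAWA: calculated 191.2 vs reported 191.2 → residual 0.0 km
OCWA, HUMO, HAWA are mutually consistent (residuals ≈ 0); RID is off by 40.4 km.

RID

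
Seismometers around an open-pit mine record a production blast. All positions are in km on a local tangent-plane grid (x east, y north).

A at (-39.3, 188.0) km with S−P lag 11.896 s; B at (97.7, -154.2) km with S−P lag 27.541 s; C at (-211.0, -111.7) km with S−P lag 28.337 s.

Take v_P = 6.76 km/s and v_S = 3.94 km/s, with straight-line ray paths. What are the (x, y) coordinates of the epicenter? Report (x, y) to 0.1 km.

x ≈ -21.3 km, y ≈ 77.1 km

Distance from S−P lag: d = Δt · v_P v_S / (v_P − v_S) = Δt · (6.76·3.94)/(6.76−3.94) ≈ 9.4448·Δt.
So d_A = 112.36, d_B = 260.12, d_C = 267.64 km.
Circle about each station: (x + 39.3)² + (y − 188.0)² = 112.36²; (x − 97.7)² + (y + 154.2)² = 260.12²; (x + 211.0)² + (y + 111.7)² = 267.64².
Subtracting the A equation from the B and C equations removes the quadratic terms:
274.0 x − 684.4 y = -58603.20
-343.4 x − 599.4 y = -38897.00
Solving the 2×2 system: x ≈ -21.3, y ≈ 77.1 km.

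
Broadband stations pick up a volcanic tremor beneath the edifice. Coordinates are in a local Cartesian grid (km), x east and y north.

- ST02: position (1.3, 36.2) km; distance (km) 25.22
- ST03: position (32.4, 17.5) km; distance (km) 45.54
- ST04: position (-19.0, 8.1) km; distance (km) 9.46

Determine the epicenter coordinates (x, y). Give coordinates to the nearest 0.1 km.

(-13.1, 15.5)

Circle about each station: (x − 1.3)² + (y − 36.2)² = 25.22²; (x − 32.4)² + (y − 17.5)² = 45.54²; (x + 19.0)² + (y − 8.1)² = 9.46².
Subtracting the ST02 equation from the ST03 and ST04 equations removes the quadratic terms:
62.2 x − 37.4 y = -1393.96
-40.6 x − 56.2 y = -338.96
Solving the 2×2 system: x ≈ -13.1, y ≈ 15.5 km.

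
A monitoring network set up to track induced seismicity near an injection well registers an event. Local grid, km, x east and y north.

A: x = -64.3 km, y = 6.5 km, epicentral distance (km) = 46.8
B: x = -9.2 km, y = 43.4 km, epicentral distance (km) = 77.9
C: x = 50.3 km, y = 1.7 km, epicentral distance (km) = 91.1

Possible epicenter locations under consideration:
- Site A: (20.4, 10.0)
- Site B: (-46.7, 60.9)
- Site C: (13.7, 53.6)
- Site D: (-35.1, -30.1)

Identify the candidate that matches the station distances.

For each candidate, compare |candidate − station| to the reported distance:
Site A: residuals A 38.0, B 33.3, C 60.1 → max 60.1 km
Site B: residuals A 10.4, B 36.5, C 22.5 → max 36.5 km
Site C: residuals A 44.3, B 52.8, C 27.6 → max 52.8 km
Site D: residuals A 0.0, B 0.0, C 0.0 → max 0.0 km
Only Site D has all residuals ≈ 0.

Site D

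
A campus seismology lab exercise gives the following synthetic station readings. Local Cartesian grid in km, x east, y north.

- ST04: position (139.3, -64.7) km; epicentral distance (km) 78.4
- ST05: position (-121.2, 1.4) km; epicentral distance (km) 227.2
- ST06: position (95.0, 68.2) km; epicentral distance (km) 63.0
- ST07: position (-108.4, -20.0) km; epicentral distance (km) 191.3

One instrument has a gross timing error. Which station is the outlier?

Solve using three stations at a time. Using ST04, ST05, ST06 (subtract circle equations pairwise → linear system) gives (x, y) ≈ (105.9, 6.2).
Distances from that point to each station vs reported:
  ST04: calculated 78.4 vs reported 78.4 → residual 0.0 km
  ST05: calculated 227.2 vs reported 227.2 → residual 0.0 km
  ST06: calculated 63.0 vs reported 63.0 → residual 0.0 km
  ST07: calculated 215.9 vs reported 191.3 → residual 24.6 km
ST04, ST05, ST06 are mutually consistent (residuals ≈ 0); ST07 is off by 24.6 km.

ST07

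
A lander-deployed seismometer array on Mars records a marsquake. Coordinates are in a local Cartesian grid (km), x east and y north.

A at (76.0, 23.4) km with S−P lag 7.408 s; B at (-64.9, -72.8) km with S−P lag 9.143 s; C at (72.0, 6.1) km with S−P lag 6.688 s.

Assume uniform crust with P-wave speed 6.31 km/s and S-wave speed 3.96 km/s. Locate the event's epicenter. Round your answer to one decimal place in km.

1.3 km east, -1.6 km north

Distance from S−P lag: d = Δt · v_P v_S / (v_P − v_S) = Δt · (6.31·3.96)/(6.31−3.96) ≈ 10.6330·Δt.
So d_A = 78.77, d_B = 97.22, d_C = 71.11 km.
Circle about each station: (x − 76.0)² + (y − 23.4)² = 78.77²; (x + 64.9)² + (y + 72.8)² = 97.22²; (x − 72.0)² + (y − 6.1)² = 71.11².
Subtracting the A equation from the B and C equations removes the quadratic terms:
-281.8 x − 192.4 y = -58.73
-8.0 x − 34.6 y = 45.73
Solving the 2×2 system: x ≈ 1.3, y ≈ -1.6 km.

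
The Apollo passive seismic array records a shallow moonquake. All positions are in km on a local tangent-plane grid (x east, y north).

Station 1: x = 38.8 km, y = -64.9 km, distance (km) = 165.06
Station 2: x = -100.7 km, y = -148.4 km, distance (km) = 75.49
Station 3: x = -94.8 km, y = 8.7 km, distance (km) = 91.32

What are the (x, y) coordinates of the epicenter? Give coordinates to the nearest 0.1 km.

(-125.8, -77.2)

Circle about each station: (x − 38.8)² + (y + 64.9)² = 165.06²; (x + 100.7)² + (y + 148.4)² = 75.49²; (x + 94.8)² + (y − 8.7)² = 91.32².
Subtracting the Station 1 equation from the Station 2 and Station 3 equations removes the quadratic terms:
-279.0 x − 167.0 y = 47991.66
-267.2 x + 147.2 y = 22250.74
Solving the 2×2 system: x ≈ -125.8, y ≈ -77.2 km.
Check against Station 1 (with the unrounded x, y): √((x − 38.8)²+(y + 64.9)²) = 165.06 ≈ 165.06 km. ✓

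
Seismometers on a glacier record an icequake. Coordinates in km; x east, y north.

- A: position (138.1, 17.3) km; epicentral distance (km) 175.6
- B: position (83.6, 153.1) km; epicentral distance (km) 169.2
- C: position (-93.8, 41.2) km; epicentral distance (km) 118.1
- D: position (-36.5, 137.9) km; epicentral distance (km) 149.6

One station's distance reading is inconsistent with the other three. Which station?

Solve using three stations at a time. Using B, C, D (subtract circle equations pairwise → linear system) gives (x, y) ≈ (16.2, -2.3).
Distances from that point to each station vs reported:
  A: calculated 123.4 vs reported 175.6 → residual 52.2 km
  B: calculated 169.4 vs reported 169.2 → residual 0.2 km
  C: calculated 118.3 vs reported 118.1 → residual 0.2 km
  D: calculated 149.8 vs reported 149.6 → residual 0.2 km
B, C, D are mutually consistent (residuals ≈ 0); A is off by 52.2 km.

A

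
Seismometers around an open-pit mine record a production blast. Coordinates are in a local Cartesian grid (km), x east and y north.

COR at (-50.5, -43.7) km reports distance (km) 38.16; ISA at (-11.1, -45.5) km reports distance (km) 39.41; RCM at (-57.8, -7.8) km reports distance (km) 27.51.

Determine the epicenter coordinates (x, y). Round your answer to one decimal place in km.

x ≈ -30.5 km, y ≈ -11.2 km

Circle about each station: (x + 50.5)² + (y + 43.7)² = 38.16²; (x + 11.1)² + (y + 45.5)² = 39.41²; (x + 57.8)² + (y + 7.8)² = 27.51².
Subtracting the COR equation from the ISA and RCM equations removes the quadratic terms:
78.8 x − 3.6 y = -2363.44
-14.6 x + 71.8 y = -358.87
Solving the 2×2 system: x ≈ -30.5, y ≈ -11.2 km.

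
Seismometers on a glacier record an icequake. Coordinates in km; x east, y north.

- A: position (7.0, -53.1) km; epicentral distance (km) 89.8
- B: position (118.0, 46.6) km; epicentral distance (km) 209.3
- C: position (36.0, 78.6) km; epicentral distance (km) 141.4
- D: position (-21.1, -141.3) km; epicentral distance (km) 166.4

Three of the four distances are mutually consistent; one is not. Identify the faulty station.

Solve using three stations at a time. Using B, C, D (subtract circle equations pairwise → linear system) gives (x, y) ≈ (-88.3, 11.0).
Distances from that point to each station vs reported:
  A: calculated 114.9 vs reported 89.8 → residual 25.1 km
  B: calculated 209.4 vs reported 209.3 → residual 0.1 km
  C: calculated 141.5 vs reported 141.4 → residual 0.1 km
  D: calculated 166.5 vs reported 166.4 → residual 0.1 km
B, C, D are mutually consistent (residuals ≈ 0); A is off by 25.1 km.

A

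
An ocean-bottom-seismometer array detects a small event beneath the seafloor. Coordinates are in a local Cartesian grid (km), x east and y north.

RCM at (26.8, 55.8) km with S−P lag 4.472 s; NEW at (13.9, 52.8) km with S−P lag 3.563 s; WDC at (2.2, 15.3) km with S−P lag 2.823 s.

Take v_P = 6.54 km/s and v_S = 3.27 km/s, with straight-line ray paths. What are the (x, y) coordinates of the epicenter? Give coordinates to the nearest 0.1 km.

Distance from S−P lag: d = Δt · v_P v_S / (v_P − v_S) = Δt · (6.54·3.27)/(6.54−3.27) ≈ 6.5400·Δt.
So d_RCM = 29.25, d_NEW = 23.30, d_WDC = 18.46 km.
Circle about each station: (x − 26.8)² + (y − 55.8)² = 29.25²; (x − 13.9)² + (y − 52.8)² = 23.30²; (x − 2.2)² + (y − 15.3)² = 18.46².
Subtracting the RCM equation from the NEW and WDC equations removes the quadratic terms:
-25.8 x − 6.0 y = -538.16
-49.2 x − 81.0 y = -3078.16
Solving the 2×2 system: x ≈ 14.0, y ≈ 29.5 km.
Check against RCM (with the unrounded x, y): √((x − 26.8)²+(y − 55.8)²) = 29.25 ≈ 29.25 km. ✓

14.0 km east, 29.5 km north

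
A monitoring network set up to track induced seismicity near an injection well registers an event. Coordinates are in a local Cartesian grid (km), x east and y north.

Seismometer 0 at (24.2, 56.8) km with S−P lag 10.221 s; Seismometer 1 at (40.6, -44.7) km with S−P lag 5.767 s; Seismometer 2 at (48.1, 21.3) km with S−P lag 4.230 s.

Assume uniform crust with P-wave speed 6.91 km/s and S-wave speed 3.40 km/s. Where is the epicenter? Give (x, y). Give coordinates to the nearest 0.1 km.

48.9 km east, -7.0 km north

Distance from S−P lag: d = Δt · v_P v_S / (v_P − v_S) = Δt · (6.91·3.40)/(6.91−3.40) ≈ 6.6934·Δt.
So d_Seismometer 0 = 68.41, d_Seismometer 1 = 38.60, d_Seismometer 2 = 28.31 km.
Circle about each station: (x − 24.2)² + (y − 56.8)² = 68.41²; (x − 40.6)² + (y + 44.7)² = 38.60²; (x − 48.1)² + (y − 21.3)² = 28.31².
Subtracting the Seismometer 0 equation from the Seismometer 1 and Seismometer 2 equations removes the quadratic terms:
32.8 x − 203.0 y = 3024.54
47.8 x − 71.0 y = 2833.89
Solving the 2×2 system: x ≈ 48.9, y ≈ -7.0 km.
Check against Seismometer 0 (with the unrounded x, y): √((x − 24.2)²+(y − 56.8)²) = 68.41 ≈ 68.41 km. ✓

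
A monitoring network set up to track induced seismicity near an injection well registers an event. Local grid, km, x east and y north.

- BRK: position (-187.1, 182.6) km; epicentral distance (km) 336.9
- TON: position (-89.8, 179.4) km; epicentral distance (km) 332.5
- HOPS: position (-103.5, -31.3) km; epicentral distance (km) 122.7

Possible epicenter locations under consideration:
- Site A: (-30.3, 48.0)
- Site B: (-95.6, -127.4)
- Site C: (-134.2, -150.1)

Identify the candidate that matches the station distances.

Site C

For each candidate, compare |candidate − station| to the reported distance:
Site A: residuals BRK 130.3, TON 188.3, HOPS 14.8 → max 188.3 km
Site B: residuals BRK 13.7, TON 25.6, HOPS 26.3 → max 26.3 km
Site C: residuals BRK 0.0, TON 0.0, HOPS 0.0 → max 0.0 km
Only Site C has all residuals ≈ 0.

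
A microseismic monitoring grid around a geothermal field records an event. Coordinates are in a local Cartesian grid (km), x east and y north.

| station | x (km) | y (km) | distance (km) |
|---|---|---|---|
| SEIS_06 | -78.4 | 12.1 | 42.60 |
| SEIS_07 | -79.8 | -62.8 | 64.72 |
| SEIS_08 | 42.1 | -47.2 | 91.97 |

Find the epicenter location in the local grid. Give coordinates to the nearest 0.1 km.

-42.1 km east, -10.2 km north

Circle about each station: (x + 78.4)² + (y − 12.1)² = 42.60²; (x + 79.8)² + (y + 62.8)² = 64.72²; (x − 42.1)² + (y + 47.2)² = 91.97².
Subtracting the SEIS_06 equation from the SEIS_07 and SEIS_08 equations removes the quadratic terms:
-2.8 x − 149.8 y = 1644.99
241.0 x − 118.6 y = -8936.44
Solving the 2×2 system: x ≈ -42.1, y ≈ -10.2 km.
Check against SEIS_06 (with the unrounded x, y): √((x + 78.4)²+(y − 12.1)²) = 42.60 ≈ 42.60 km. ✓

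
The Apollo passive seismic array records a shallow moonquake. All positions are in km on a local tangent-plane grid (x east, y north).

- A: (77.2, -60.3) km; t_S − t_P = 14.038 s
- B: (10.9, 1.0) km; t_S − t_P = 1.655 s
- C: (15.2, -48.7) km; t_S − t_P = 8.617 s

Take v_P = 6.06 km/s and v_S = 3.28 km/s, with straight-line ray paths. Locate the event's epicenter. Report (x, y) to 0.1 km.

Distance from S−P lag: d = Δt · v_P v_S / (v_P − v_S) = Δt · (6.06·3.28)/(6.06−3.28) ≈ 7.1499·Δt.
So d_A = 100.37, d_B = 11.83, d_C = 61.61 km.
Circle about each station: (x − 77.2)² + (y + 60.3)² = 100.37²; (x − 10.9)² + (y − 1.0)² = 11.83²; (x − 15.2)² + (y + 48.7)² = 61.61².
Subtracting the A equation from the B and C equations removes the quadratic terms:
-132.6 x + 122.6 y = 458.07
-124.0 x + 23.2 y = -714.86
Solving the 2×2 system: x ≈ 8.1, y ≈ 12.5 km.
Check against A (with the unrounded x, y): √((x − 77.2)²+(y + 60.3)²) = 100.37 ≈ 100.37 km. ✓

8.1 km east, 12.5 km north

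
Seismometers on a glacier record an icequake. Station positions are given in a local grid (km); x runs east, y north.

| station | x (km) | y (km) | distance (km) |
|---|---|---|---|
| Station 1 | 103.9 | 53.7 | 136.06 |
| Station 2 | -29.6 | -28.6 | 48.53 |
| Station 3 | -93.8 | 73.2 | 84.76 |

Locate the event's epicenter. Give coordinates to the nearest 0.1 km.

x ≈ -27.9 km, y ≈ 19.9 km

Circle about each station: (x − 103.9)² + (y − 53.7)² = 136.06²; (x + 29.6)² + (y + 28.6)² = 48.53²; (x + 93.8)² + (y − 73.2)² = 84.76².
Subtracting the Station 1 equation from the Station 2 and Station 3 equations removes the quadratic terms:
-267.0 x − 164.6 y = 4172.38
-395.4 x + 39.0 y = 11805.85
Solving the 2×2 system: x ≈ -27.9, y ≈ 19.9 km.
Check against Station 1 (with the unrounded x, y): √((x − 103.9)²+(y − 53.7)²) = 136.06 ≈ 136.06 km. ✓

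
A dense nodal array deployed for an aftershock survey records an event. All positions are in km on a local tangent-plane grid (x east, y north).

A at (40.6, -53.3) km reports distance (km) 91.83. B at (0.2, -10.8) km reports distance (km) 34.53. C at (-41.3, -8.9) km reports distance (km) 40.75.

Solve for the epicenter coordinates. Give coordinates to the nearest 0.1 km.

Circle about each station: (x − 40.6)² + (y + 53.3)² = 91.83²; (x − 0.2)² + (y + 10.8)² = 34.53²; (x + 41.3)² + (y + 8.9)² = 40.75².
Subtracting the A equation from the B and C equations removes the quadratic terms:
-80.8 x + 85.0 y = 2867.86
-163.8 x + 88.8 y = 4067.84
Solving the 2×2 system: x ≈ -13.5, y ≈ 20.9 km.
Check against A (with the unrounded x, y): √((x − 40.6)²+(y + 53.3)²) = 91.83 ≈ 91.83 km. ✓

-13.5 km east, 20.9 km north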